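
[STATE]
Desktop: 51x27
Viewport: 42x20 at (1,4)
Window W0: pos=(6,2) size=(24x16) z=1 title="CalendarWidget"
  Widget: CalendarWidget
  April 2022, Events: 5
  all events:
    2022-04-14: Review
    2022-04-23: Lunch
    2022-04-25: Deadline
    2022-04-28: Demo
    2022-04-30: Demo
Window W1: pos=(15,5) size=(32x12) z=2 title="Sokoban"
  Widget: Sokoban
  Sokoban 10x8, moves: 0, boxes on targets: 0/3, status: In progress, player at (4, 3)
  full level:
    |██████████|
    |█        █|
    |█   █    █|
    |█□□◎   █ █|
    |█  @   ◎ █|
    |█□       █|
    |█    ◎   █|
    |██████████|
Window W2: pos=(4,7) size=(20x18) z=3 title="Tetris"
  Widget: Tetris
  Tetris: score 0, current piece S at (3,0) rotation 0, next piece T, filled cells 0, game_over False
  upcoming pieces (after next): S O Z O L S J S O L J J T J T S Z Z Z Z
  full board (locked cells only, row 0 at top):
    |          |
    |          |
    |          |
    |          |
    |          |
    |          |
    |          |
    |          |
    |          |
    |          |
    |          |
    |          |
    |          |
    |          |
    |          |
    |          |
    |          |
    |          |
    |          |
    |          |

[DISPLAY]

     ┠──────────────────────┨             
     ┃      Ap┏━━━━━━━━━━━━━━━━━━━━━━━━━━━
     ┃Mo Tu We┃ Sokoban                   
   ┏━━━━━━━━━━━━━━━━━━┓───────────────────
   ┃ Tetris           ┃██                 
   ┠──────────────────┨ █                 
   ┃                  ┃ █                 
   ┃                  ┃ █                 
   ┃                  ┃ █                 
   ┃                  ┃ █                 
   ┃                  ┃ █                 
   ┃                  ┃██                 
   ┃                  ┃━━━━━━━━━━━━━━━━━━━
   ┃                  ┃━━━━━┛             
   ┃                  ┃                   
   ┃                  ┃                   
   ┃                  ┃                   
   ┃                  ┃                   
   ┃                  ┃                   
   ┃                  ┃                   


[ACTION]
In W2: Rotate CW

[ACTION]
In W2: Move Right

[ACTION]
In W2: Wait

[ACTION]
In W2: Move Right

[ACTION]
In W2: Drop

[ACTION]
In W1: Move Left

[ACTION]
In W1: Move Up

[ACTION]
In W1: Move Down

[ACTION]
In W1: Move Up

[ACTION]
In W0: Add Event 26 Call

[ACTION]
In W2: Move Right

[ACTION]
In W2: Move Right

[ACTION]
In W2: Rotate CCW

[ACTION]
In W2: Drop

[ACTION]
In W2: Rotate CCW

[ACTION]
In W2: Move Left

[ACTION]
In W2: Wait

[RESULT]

     ┠──────────────────────┨             
     ┃      Ap┏━━━━━━━━━━━━━━━━━━━━━━━━━━━
     ┃Mo Tu We┃ Sokoban                   
   ┏━━━━━━━━━━━━━━━━━━┓───────────────────
   ┃ Tetris           ┃██                 
   ┠──────────────────┨ █                 
   ┃       ░          ┃ █                 
   ┃                  ┃ █                 
   ┃                  ┃ █                 
   ┃                  ┃ █                 
   ┃                  ┃ █                 
   ┃                  ┃██                 
   ┃                  ┃━━━━━━━━━━━━━━━━━━━
   ┃                  ┃━━━━━┛             
   ┃                  ┃                   
   ┃                  ┃                   
   ┃                  ┃                   
   ┃                  ┃                   
   ┃                  ┃                   
   ┃                  ┃                   


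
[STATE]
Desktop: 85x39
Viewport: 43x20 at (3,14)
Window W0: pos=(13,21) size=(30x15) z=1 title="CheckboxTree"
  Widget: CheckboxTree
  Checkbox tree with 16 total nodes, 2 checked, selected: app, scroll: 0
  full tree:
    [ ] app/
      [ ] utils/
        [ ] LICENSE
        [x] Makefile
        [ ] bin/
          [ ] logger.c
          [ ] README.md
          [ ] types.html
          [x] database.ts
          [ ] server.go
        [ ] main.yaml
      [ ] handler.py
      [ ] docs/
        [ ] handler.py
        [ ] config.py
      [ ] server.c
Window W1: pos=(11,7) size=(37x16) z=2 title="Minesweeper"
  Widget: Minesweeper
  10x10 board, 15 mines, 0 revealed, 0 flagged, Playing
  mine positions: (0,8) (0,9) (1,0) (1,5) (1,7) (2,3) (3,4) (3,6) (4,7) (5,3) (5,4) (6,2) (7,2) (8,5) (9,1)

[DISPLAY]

        ┃■■■■■■■■■■                        
        ┃■■■■■■■■■■                        
        ┃■■■■■■■■■■                        
        ┃■■■■■■■■■■                        
        ┃■■■■■■■■■■                        
        ┃■■■■■■■■■■                        
        ┃                                  
        ┃                                  
        ┗━━━━━━━━━━━━━━━━━━━━━━━━━━━━━━━━━━
          ┠────────────────────────────┨   
          ┃>[-] app/                   ┃   
          ┃   [-] utils/               ┃   
          ┃     [ ] LICENSE            ┃   
          ┃     [x] Makefile           ┃   
          ┃     [-] bin/               ┃   
          ┃       [ ] logger.c         ┃   
          ┃       [ ] README.md        ┃   
          ┃       [ ] types.html       ┃   
          ┃       [x] database.ts      ┃   
          ┃       [ ] server.go        ┃   


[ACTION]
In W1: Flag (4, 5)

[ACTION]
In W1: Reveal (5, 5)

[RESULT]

        ┃■■■■■⚑■■■■                        
        ┃■■■■■1■■■■                        
        ┃■■■■■■■■■■                        
        ┃■■■■■■■■■■                        
        ┃■■■■■■■■■■                        
        ┃■■■■■■■■■■                        
        ┃                                  
        ┃                                  
        ┗━━━━━━━━━━━━━━━━━━━━━━━━━━━━━━━━━━
          ┠────────────────────────────┨   
          ┃>[-] app/                   ┃   
          ┃   [-] utils/               ┃   
          ┃     [ ] LICENSE            ┃   
          ┃     [x] Makefile           ┃   
          ┃     [-] bin/               ┃   
          ┃       [ ] logger.c         ┃   
          ┃       [ ] README.md        ┃   
          ┃       [ ] types.html       ┃   
          ┃       [x] database.ts      ┃   
          ┃       [ ] server.go        ┃   


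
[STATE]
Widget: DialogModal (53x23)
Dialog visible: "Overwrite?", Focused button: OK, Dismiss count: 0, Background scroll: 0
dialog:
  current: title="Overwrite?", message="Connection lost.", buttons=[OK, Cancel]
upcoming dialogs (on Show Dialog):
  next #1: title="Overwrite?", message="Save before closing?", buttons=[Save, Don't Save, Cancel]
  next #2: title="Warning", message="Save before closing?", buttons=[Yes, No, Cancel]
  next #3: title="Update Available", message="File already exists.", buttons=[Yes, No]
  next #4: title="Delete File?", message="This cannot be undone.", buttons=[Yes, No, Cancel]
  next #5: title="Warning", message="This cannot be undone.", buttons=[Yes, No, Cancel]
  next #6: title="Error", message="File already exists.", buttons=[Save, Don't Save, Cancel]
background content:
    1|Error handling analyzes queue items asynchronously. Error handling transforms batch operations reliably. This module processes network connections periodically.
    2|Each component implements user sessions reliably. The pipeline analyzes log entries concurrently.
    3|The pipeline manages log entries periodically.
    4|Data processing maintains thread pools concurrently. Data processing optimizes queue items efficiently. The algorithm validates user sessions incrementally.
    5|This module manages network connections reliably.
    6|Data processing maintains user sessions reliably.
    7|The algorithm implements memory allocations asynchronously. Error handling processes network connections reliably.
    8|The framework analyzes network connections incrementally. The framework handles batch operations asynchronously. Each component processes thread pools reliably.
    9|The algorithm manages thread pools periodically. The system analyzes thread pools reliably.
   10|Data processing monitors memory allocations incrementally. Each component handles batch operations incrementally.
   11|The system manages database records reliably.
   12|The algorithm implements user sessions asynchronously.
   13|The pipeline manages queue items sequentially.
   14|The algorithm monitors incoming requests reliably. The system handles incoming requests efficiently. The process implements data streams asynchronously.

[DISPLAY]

Error handling analyzes queue items asynchronously. E
Each component implements user sessions reliably. The
The pipeline manages log entries periodically.       
Data processing maintains thread pools concurrently. 
This module manages network connections reliably.    
Data processing maintains user sessions reliably.    
The algorithm implements memory allocations asynchron
The framework analyzes network connections incrementa
The algorithm manages thread pools periodically. The 
Data processing ┌──────────────────┐cations increment
The system manag│    Overwrite?    │reliably.        
The algorithm im│ Connection lost. │ns asynchronously
The pipeline man│  [OK]  Cancel    │uentially.       
The algorithm mo└──────────────────┘ests reliably. Th
                                                     
                                                     
                                                     
                                                     
                                                     
                                                     
                                                     
                                                     
                                                     


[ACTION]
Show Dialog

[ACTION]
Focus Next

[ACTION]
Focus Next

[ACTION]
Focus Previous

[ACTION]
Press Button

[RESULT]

Error handling analyzes queue items asynchronously. E
Each component implements user sessions reliably. The
The pipeline manages log entries periodically.       
Data processing maintains thread pools concurrently. 
This module manages network connections reliably.    
Data processing maintains user sessions reliably.    
The algorithm implements memory allocations asynchron
The framework analyzes network connections incrementa
The algorithm manages thread pools periodically. The 
Data processing monitors memory allocations increment
The system manages database records reliably.        
The algorithm implements user sessions asynchronously
The pipeline manages queue items sequentially.       
The algorithm monitors incoming requests reliably. Th
                                                     
                                                     
                                                     
                                                     
                                                     
                                                     
                                                     
                                                     
                                                     


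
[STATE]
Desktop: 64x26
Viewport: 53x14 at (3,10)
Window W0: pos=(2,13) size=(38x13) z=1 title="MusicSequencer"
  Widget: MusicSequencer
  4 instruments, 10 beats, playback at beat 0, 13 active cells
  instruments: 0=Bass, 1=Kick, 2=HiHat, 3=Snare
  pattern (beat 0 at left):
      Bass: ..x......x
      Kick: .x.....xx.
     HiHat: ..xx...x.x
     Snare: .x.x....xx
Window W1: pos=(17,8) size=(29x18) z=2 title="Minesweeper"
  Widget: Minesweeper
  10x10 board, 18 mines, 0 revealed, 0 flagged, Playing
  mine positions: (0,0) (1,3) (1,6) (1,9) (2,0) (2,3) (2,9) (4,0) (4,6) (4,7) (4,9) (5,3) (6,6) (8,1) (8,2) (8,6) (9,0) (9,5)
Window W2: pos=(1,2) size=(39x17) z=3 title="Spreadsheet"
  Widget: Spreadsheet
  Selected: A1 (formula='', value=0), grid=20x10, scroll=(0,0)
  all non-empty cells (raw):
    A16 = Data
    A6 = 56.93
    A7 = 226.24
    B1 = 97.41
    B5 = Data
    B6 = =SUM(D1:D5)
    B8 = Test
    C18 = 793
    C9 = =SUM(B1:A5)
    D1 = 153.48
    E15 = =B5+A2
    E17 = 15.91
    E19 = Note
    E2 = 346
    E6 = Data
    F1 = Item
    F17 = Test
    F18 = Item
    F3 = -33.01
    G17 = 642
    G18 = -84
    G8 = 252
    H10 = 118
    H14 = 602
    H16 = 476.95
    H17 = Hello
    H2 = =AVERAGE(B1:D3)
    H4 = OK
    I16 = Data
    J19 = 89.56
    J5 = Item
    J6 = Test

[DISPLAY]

 3        0       0       0       0 ┃─────┨          
 4        0       0       0       0 ┃     ┃          
 5        0Data           0       0 ┃     ┃          
 6    56.93  153.48       0       0D┃     ┃          
 7   226.24       0       0       0 ┃     ┃          
 8        0Test           0       0 ┃     ┃          
 9        0       0   97.41       0 ┃     ┃          
10        0       0       0       0 ┃     ┃          
━━━━━━━━━━━━━━━━━━━━━━━━━━━━━━━━━━━━┛     ┃          
 HiHat··██···█┃■■■■■■■■■■                 ┃          
 Snare·█·█····┃■■■■■■■■■■                 ┃          
              ┃                           ┃          
              ┃                           ┃          
              ┃                           ┃          


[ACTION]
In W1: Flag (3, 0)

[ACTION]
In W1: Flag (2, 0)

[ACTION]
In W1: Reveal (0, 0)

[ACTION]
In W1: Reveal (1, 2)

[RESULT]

 3        0       0       0       0 ┃─────┨          
 4        0       0       0       0 ┃     ┃          
 5        0Data           0       0 ┃     ┃          
 6    56.93  153.48       0       0D┃     ┃          
 7   226.24       0       0       0 ┃     ┃          
 8        0Test           0       0 ┃     ┃          
 9        0       0   97.41       0 ┃     ┃          
10        0       0       0       0 ┃     ┃          
━━━━━━━━━━━━━━━━━━━━━━━━━━━━━━━━━━━━┛     ┃          
 HiHat··██···█┃■✹✹■■■✹■■■                 ┃          
 Snare·█·█····┃✹■■■■✹■■■■                 ┃          
              ┃                           ┃          
              ┃                           ┃          
              ┃                           ┃          


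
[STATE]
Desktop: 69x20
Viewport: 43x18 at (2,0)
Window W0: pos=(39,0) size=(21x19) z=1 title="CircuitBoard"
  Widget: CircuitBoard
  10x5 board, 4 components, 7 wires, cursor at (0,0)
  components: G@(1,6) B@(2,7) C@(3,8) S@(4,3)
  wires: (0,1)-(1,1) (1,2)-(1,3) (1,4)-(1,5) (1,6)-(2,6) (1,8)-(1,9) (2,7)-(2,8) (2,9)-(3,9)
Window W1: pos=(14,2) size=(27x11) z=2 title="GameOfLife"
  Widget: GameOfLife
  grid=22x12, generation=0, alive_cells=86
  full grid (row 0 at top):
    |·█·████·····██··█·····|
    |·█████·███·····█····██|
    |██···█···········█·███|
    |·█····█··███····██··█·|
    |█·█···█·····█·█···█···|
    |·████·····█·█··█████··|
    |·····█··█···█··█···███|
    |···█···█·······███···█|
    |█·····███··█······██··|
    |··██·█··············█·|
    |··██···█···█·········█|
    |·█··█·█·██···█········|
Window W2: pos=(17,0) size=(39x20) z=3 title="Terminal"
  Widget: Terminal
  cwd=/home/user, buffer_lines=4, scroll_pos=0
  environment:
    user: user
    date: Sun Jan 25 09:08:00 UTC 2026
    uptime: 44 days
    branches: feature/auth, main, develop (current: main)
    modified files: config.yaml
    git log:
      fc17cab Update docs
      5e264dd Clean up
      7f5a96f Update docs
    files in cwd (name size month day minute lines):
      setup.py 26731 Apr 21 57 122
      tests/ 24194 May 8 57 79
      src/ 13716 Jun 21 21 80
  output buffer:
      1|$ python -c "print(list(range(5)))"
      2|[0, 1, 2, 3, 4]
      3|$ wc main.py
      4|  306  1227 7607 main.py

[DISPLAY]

               ┏━━━━━━━━━━━━━━━━━━━━━━━━━━━
               ┃ Terminal                  
            ┏━━┠───────────────────────────
            ┃ G┃$ python -c "print(list(ran
            ┠──┃[0, 1, 2, 3, 4]            
            ┃Ge┃$ wc main.py               
            ┃·█┃  306  1227 7607 main.py   
            ┃█·┃$ █                        
            ┃·█┃                           
            ┃··┃                           
            ┃··┃                           
            ┃█·┃                           
            ┗━━┃                           
               ┃                           
               ┃                           
               ┃                           
               ┃                           
               ┃                           


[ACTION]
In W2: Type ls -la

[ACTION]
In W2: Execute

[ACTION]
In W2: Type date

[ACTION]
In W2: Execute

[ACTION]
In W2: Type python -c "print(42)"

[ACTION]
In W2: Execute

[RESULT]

               ┏━━━━━━━━━━━━━━━━━━━━━━━━━━━
               ┃ Terminal                  
            ┏━━┠───────────────────────────
            ┃ G┃$ python -c "print(list(ran
            ┠──┃[0, 1, 2, 3, 4]            
            ┃Ge┃$ wc main.py               
            ┃·█┃  306  1227 7607 main.py   
            ┃█·┃$ ls -la                   
            ┃·█┃-rw-r--r--  1 user group   
            ┃··┃drwxr-xr-x  1 user group   
            ┃··┃drwxr-xr-x  1 user group   
            ┃█·┃$ date                     
            ┗━━┃Sun Jan 25 09:08:00 UTC 202
               ┃$ python -c "print(42)"    
               ┃42                         
               ┃$ █                        
               ┃                           
               ┃                           


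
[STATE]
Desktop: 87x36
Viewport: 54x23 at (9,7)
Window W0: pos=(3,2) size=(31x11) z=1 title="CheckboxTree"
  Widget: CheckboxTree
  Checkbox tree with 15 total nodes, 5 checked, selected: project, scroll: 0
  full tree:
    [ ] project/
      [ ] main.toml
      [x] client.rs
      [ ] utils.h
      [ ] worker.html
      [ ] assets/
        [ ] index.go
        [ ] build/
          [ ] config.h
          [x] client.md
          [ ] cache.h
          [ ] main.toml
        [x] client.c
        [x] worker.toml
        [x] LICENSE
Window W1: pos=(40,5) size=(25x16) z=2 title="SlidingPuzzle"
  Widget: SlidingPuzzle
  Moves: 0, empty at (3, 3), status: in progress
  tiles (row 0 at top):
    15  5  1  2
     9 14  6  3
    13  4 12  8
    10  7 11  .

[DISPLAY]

] client.rs             ┃      ┠──────────────────────
] utils.h               ┃      ┃┌────┬────┬────┬────┐ 
] worker.html           ┃      ┃│ 15 │  5 │  1 │  2 │ 
] assets/               ┃      ┃├────┼────┼────┼────┤ 
[ ] index.go            ┃      ┃│  9 │ 14 │  6 │  3 │ 
━━━━━━━━━━━━━━━━━━━━━━━━┛      ┃├────┼────┼────┼────┤ 
                               ┃│ 13 │  4 │ 12 │  8 │ 
                               ┃├────┼────┼────┼────┤ 
                               ┃│ 10 │  7 │ 11 │    │ 
                               ┃└────┴────┴────┴────┘ 
                               ┃Moves: 0              
                               ┃                      
                               ┃                      
                               ┗━━━━━━━━━━━━━━━━━━━━━━
                                                      
                                                      
                                                      
                                                      
                                                      
                                                      
                                                      
                                                      
                                                      


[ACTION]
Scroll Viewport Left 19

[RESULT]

   ┃   [x] client.rs             ┃      ┠─────────────
   ┃   [ ] utils.h               ┃      ┃┌────┬────┬──
   ┃   [ ] worker.html           ┃      ┃│ 15 │  5 │  
   ┃   [-] assets/               ┃      ┃├────┼────┼──
   ┃     [ ] index.go            ┃      ┃│  9 │ 14 │  
   ┗━━━━━━━━━━━━━━━━━━━━━━━━━━━━━┛      ┃├────┼────┼──
                                        ┃│ 13 │  4 │ 1
                                        ┃├────┼────┼──
                                        ┃│ 10 │  7 │ 1
                                        ┃└────┴────┴──
                                        ┃Moves: 0     
                                        ┃             
                                        ┃             
                                        ┗━━━━━━━━━━━━━
                                                      
                                                      
                                                      
                                                      
                                                      
                                                      
                                                      
                                                      
                                                      


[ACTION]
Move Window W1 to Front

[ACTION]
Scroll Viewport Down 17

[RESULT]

                                        ┃│ 13 │  4 │ 1
                                        ┃├────┼────┼──
                                        ┃│ 10 │  7 │ 1
                                        ┃└────┴────┴──
                                        ┃Moves: 0     
                                        ┃             
                                        ┃             
                                        ┗━━━━━━━━━━━━━
                                                      
                                                      
                                                      
                                                      
                                                      
                                                      
                                                      
                                                      
                                                      
                                                      
                                                      
                                                      
                                                      
                                                      
                                                      


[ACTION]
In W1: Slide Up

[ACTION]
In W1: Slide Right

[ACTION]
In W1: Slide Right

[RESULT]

                                        ┃│ 13 │  4 │ 1
                                        ┃├────┼────┼──
                                        ┃│ 10 │    │  
                                        ┃└────┴────┴──
                                        ┃Moves: 2     
                                        ┃             
                                        ┃             
                                        ┗━━━━━━━━━━━━━
                                                      
                                                      
                                                      
                                                      
                                                      
                                                      
                                                      
                                                      
                                                      
                                                      
                                                      
                                                      
                                                      
                                                      
                                                      


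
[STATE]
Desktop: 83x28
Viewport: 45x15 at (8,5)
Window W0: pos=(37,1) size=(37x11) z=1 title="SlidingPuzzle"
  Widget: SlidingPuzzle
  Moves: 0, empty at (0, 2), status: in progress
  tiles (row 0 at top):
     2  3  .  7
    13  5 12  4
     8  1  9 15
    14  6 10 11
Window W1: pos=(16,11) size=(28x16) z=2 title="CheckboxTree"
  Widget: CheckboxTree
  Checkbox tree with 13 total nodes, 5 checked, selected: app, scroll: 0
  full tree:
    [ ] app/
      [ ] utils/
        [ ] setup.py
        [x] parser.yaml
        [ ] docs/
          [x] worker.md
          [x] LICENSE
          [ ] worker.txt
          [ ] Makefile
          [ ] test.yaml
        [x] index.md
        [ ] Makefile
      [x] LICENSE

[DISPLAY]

                             ┃│  2 │  3 │    
                             ┃├────┼────┼────
                             ┃│ 13 │  5 │ 12 
                             ┃├────┼────┼────
                             ┃│  8 │  1 │  9 
                             ┃├────┼────┼────
        ┏━━━━━━━━━━━━━━━━━━━━━━━━━━┓━━━━━━━━━
        ┃ CheckboxTree             ┃         
        ┠──────────────────────────┨         
        ┃>[-] app/                 ┃         
        ┃   [-] utils/             ┃         
        ┃     [ ] setup.py         ┃         
        ┃     [x] parser.yaml      ┃         
        ┃     [-] docs/            ┃         
        ┃       [x] worker.md      ┃         


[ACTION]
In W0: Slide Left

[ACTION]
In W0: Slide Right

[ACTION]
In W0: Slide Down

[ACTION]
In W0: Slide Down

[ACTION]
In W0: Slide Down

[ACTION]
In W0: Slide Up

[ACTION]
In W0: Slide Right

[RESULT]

                             ┃│  2 │  3 │ 12 
                             ┃├────┼────┼────
                             ┃│ 13 │    │  5 
                             ┃├────┼────┼────
                             ┃│  8 │  1 │  9 
                             ┃├────┼────┼────
        ┏━━━━━━━━━━━━━━━━━━━━━━━━━━┓━━━━━━━━━
        ┃ CheckboxTree             ┃         
        ┠──────────────────────────┨         
        ┃>[-] app/                 ┃         
        ┃   [-] utils/             ┃         
        ┃     [ ] setup.py         ┃         
        ┃     [x] parser.yaml      ┃         
        ┃     [-] docs/            ┃         
        ┃       [x] worker.md      ┃         


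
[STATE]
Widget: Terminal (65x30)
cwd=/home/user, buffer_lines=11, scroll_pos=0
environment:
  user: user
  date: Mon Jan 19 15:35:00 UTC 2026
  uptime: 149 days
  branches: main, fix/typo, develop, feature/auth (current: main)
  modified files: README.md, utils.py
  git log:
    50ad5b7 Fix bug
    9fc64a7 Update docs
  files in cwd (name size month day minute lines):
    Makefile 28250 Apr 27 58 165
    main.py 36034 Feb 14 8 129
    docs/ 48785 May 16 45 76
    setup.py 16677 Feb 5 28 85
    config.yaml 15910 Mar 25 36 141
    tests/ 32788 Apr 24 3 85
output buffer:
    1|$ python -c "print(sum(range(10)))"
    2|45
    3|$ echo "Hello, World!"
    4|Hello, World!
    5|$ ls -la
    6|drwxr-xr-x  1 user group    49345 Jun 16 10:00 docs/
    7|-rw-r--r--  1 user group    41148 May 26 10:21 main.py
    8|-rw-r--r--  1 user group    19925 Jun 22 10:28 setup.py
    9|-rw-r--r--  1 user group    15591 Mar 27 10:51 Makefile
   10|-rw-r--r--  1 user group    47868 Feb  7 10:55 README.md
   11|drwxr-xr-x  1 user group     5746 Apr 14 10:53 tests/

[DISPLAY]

$ python -c "print(sum(range(10)))"                              
45                                                               
$ echo "Hello, World!"                                           
Hello, World!                                                    
$ ls -la                                                         
drwxr-xr-x  1 user group    49345 Jun 16 10:00 docs/             
-rw-r--r--  1 user group    41148 May 26 10:21 main.py           
-rw-r--r--  1 user group    19925 Jun 22 10:28 setup.py          
-rw-r--r--  1 user group    15591 Mar 27 10:51 Makefile          
-rw-r--r--  1 user group    47868 Feb  7 10:55 README.md         
drwxr-xr-x  1 user group     5746 Apr 14 10:53 tests/            
$ █                                                              
                                                                 
                                                                 
                                                                 
                                                                 
                                                                 
                                                                 
                                                                 
                                                                 
                                                                 
                                                                 
                                                                 
                                                                 
                                                                 
                                                                 
                                                                 
                                                                 
                                                                 
                                                                 


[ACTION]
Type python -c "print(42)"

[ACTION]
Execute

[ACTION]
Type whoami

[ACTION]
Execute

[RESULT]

$ python -c "print(sum(range(10)))"                              
45                                                               
$ echo "Hello, World!"                                           
Hello, World!                                                    
$ ls -la                                                         
drwxr-xr-x  1 user group    49345 Jun 16 10:00 docs/             
-rw-r--r--  1 user group    41148 May 26 10:21 main.py           
-rw-r--r--  1 user group    19925 Jun 22 10:28 setup.py          
-rw-r--r--  1 user group    15591 Mar 27 10:51 Makefile          
-rw-r--r--  1 user group    47868 Feb  7 10:55 README.md         
drwxr-xr-x  1 user group     5746 Apr 14 10:53 tests/            
$ python -c "print(42)"                                          
42                                                               
$ whoami                                                         
user                                                             
$ █                                                              
                                                                 
                                                                 
                                                                 
                                                                 
                                                                 
                                                                 
                                                                 
                                                                 
                                                                 
                                                                 
                                                                 
                                                                 
                                                                 
                                                                 


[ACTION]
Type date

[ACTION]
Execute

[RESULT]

$ python -c "print(sum(range(10)))"                              
45                                                               
$ echo "Hello, World!"                                           
Hello, World!                                                    
$ ls -la                                                         
drwxr-xr-x  1 user group    49345 Jun 16 10:00 docs/             
-rw-r--r--  1 user group    41148 May 26 10:21 main.py           
-rw-r--r--  1 user group    19925 Jun 22 10:28 setup.py          
-rw-r--r--  1 user group    15591 Mar 27 10:51 Makefile          
-rw-r--r--  1 user group    47868 Feb  7 10:55 README.md         
drwxr-xr-x  1 user group     5746 Apr 14 10:53 tests/            
$ python -c "print(42)"                                          
42                                                               
$ whoami                                                         
user                                                             
$ date                                                           
Mon Jan 19 15:35:00 UTC 2026                                     
$ █                                                              
                                                                 
                                                                 
                                                                 
                                                                 
                                                                 
                                                                 
                                                                 
                                                                 
                                                                 
                                                                 
                                                                 
                                                                 


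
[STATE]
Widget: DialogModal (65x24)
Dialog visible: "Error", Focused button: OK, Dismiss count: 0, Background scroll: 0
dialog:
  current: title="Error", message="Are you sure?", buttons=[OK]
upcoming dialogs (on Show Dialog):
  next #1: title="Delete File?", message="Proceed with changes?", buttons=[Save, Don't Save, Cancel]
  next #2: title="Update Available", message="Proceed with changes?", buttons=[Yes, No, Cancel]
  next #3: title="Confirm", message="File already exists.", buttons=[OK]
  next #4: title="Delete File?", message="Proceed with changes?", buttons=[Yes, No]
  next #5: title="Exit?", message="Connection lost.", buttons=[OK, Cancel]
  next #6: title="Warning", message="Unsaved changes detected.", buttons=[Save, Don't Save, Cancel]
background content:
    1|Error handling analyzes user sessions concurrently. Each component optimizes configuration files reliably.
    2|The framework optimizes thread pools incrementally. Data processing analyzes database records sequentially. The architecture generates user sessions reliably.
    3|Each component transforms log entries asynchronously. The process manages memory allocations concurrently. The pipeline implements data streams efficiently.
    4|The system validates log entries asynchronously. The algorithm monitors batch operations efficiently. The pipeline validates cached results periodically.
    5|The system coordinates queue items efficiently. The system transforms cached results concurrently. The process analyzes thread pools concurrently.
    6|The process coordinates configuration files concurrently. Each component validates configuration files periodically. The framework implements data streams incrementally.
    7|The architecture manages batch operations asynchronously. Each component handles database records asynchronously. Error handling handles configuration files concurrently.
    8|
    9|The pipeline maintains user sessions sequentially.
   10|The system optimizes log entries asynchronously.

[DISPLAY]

Error handling analyzes user sessions concurrently. Each componen
The framework optimizes thread pools incrementally. Data processi
Each component transforms log entries asynchronously. The process
The system validates log entries asynchronously. The algorithm mo
The system coordinates queue items efficiently. The system transf
The process coordinates configuration files concurrently. Each co
The architecture manages batch operations asynchronously. Each co
                                                                 
The pipeline maintains user sessions sequentially.               
The system optimizes log┌───────────────┐nously.                 
                        │     Error     │                        
                        │ Are you sure? │                        
                        │      [OK]     │                        
                        └───────────────┘                        
                                                                 
                                                                 
                                                                 
                                                                 
                                                                 
                                                                 
                                                                 
                                                                 
                                                                 
                                                                 


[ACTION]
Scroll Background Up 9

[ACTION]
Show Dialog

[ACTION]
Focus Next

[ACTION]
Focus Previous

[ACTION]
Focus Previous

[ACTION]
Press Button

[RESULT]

Error handling analyzes user sessions concurrently. Each componen
The framework optimizes thread pools incrementally. Data processi
Each component transforms log entries asynchronously. The process
The system validates log entries asynchronously. The algorithm mo
The system coordinates queue items efficiently. The system transf
The process coordinates configuration files concurrently. Each co
The architecture manages batch operations asynchronously. Each co
                                                                 
The pipeline maintains user sessions sequentially.               
The system optimizes log entries asynchronously.                 
                                                                 
                                                                 
                                                                 
                                                                 
                                                                 
                                                                 
                                                                 
                                                                 
                                                                 
                                                                 
                                                                 
                                                                 
                                                                 
                                                                 
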